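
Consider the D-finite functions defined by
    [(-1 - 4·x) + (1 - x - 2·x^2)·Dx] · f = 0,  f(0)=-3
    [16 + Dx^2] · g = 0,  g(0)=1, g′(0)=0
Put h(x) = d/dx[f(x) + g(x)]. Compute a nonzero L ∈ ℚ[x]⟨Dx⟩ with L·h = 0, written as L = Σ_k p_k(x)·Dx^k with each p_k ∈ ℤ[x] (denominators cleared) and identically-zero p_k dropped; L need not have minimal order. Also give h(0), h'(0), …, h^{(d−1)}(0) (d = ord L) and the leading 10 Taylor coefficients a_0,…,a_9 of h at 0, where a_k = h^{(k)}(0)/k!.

f: a_k = -3, -3, -9, -15, -33, -63, -129, -255, -513, -1023, …
g: a_k = 1, 0, -8, 0, 32/3, 0, -256/45, 0, 512/315, 0, …
f+g: L₀ = lclm(L_f,L_g), ord ≤ 1+2.
h₀' ⇒ L via d/dx closure of L₀.
L = (2880 + 9600·x + 20736·x^2 + 7680·x^3 + 15360·x^4 + 18432·x^5 + 12288·x^6) + (-368 - 1040·x + 2400·x^2 + 2048·x^3 - 2560·x^4 + 1536·x^5 + 7168·x^6 + 4096·x^7)·Dx + (180 + 600·x + 1296·x^2 + 480·x^3 + 960·x^4 + 1152·x^5 + 768·x^6)·Dx^2 + (-23 - 65·x + 150·x^2 + 128·x^3 - 160·x^4 + 96·x^5 + 448·x^6 + 256·x^7)·Dx^3  (order 3).
h: a_k = -3, -34, -45, -268/3, -315, -12122/15, -1785, -1288664/315, -9207, -58097342/2835, …
ICs: h(0) = -3, h′(0) = -34, h′′(0) = -90.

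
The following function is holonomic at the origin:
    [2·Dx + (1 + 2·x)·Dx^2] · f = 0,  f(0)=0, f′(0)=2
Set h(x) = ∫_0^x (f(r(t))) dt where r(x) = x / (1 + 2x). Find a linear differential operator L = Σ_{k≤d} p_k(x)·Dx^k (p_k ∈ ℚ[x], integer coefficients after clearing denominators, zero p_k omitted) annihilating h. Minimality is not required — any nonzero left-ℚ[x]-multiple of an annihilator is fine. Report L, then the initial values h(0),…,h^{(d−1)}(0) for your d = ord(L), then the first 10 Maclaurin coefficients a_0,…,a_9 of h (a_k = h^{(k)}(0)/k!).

L = (6 + 16·x)·Dx^2 + (1 + 6·x + 8·x^2)·Dx^3  (order 3).
h: a_k = 0, 0, 1, -2, 14/3, -12, 496/15, -96, 2032/7, -2720/3, …
ICs: h(0) = 0, h′(0) = 0, h′′(0) = 2.

f: a_k = 0, 2, -2, 8/3, -4, 32/5, -32/3, 128/7, -32, 512/9, …
f∘r: x↦r, Dx↦Dx/r' in L_f ⇒ L₀.
∫: right-multiply L₀ by Dx.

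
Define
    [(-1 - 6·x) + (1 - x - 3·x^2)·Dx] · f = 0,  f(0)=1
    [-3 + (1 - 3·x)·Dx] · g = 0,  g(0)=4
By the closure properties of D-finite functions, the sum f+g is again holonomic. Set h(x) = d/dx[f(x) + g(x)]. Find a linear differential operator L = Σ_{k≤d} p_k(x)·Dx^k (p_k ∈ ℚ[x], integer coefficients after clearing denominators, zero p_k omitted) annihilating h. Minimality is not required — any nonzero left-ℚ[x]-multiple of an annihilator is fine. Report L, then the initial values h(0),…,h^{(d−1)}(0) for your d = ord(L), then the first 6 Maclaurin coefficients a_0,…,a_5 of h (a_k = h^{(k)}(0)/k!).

L = (90 - 216·x + 1944·x^2 - 1944·x^3 + 1458·x^4) + (-6 - 90·x - 54·x^2 + 1296·x^3 - 1701·x^4 + 1458·x^5)·Dx + (-1 + 22·x - 99·x^2 + 126·x^3 + 54·x^4 - 243·x^5 + 243·x^6)·Dx^2  (order 2).
h: a_k = 13, 80, 345, 1372, 5060, 18078, …
ICs: h(0) = 13, h′(0) = 80.

f: a_k = 1, 1, 4, 7, 19, 40, …
g: a_k = 4, 12, 36, 108, 324, 972, …
Weyl lclm of L_f,L_g ⇒ L₀ (ord ≤ 2).
h₀' ⇒ L via d/dx closure of L₀.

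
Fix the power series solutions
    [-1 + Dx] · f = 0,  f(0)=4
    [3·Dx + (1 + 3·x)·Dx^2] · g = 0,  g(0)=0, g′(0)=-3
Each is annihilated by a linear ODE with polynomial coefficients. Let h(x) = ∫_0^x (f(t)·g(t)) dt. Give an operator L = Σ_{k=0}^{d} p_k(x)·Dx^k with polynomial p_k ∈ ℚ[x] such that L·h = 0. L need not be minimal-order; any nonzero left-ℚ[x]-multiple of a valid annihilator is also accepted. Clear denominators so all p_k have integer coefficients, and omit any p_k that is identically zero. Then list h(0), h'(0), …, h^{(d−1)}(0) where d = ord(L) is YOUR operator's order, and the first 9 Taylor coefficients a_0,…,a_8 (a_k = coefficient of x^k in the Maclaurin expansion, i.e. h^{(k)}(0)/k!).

f: a_k = 4, 4, 2, 2/3, 1/6, 1/30, 1/180, 1/1260, 1/10080, …
g: a_k = 0, -3, 9/2, -9, 81/4, -243/5, 243/2, -2187/7, 6561/8, …
h₀=f·g: eliminate ⇒ L₀, order ≤ 1·2.
h=∫h₀ ⇒ L = L₀·Dx.
L = (-2 + 3·x)·Dx + (1 - 6·x)·Dx^2 + (1 + 3·x)·Dx^3  (order 3).
h: a_k = 0, 0, -6, 2, -6, 52/5, -1289/60, 1307/28, -44561/420, …
ICs: h(0) = 0, h′(0) = 0, h′′(0) = -12.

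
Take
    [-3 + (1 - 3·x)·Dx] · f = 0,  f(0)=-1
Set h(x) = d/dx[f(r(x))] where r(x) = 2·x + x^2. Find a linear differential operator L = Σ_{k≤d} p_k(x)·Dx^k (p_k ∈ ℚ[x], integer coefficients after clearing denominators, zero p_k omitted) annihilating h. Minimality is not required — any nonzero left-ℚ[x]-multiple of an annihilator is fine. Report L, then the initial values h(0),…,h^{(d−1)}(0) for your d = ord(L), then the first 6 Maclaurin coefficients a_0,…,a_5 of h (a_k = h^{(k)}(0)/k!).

L = (13 + 18·x + 9·x^2) + (-1 + 5·x + 9·x^2 + 3·x^3)·Dx  (order 1).
h: a_k = -6, -78, -756, -6516, -52650, -408402, …
ICs: h(0) = -6.

f: a_k = -1, -3, -9, -27, -81, -243, …
L₀ from L_f via x↦r, Dx↦r'^{-1}Dx.
h=h₀': d/dx-closure on L₀ ⇒ L.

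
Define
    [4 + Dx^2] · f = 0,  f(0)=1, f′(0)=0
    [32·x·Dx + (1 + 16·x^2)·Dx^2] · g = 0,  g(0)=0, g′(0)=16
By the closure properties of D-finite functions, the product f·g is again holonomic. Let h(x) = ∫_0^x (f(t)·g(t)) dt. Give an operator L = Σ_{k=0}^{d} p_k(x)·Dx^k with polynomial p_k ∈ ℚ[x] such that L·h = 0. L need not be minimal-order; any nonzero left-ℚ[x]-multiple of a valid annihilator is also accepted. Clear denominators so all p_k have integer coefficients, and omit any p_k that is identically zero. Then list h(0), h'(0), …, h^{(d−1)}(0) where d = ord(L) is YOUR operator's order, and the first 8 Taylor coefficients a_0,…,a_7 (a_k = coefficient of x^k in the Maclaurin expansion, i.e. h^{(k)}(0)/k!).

L = (1360 + 60416·x^2 + 106496·x^4 + 262144·x^6 + 1048576·x^8)·Dx + (2304·x + 45056·x^3 + 196608·x^5 + 1048576·x^7)·Dx^2 + (360 + 15872·x^2 + 36864·x^4 + 131072·x^6 + 524288·x^8)·Dx^3 + (576·x + 11264·x^3 + 49152·x^5 + 262144·x^7)·Dx^4 + (5 + 192·x^2 + 2560·x^4 + 16384·x^6 + 65536·x^8)·Dx^5  (order 5).
h: a_k = 0, 0, 8, 0, -88/3, 0, 7504/45, 0, …
ICs: h(0) = 0, h′(0) = 0, h′′(0) = 16, h′′′(0) = 0, h′′′′(0) = -704.

f: a_k = 1, 0, -2, 0, 2/3, 0, -4/45, 0, …
g: a_k = 0, 16, 0, -256/3, 0, 4096/5, 0, -65536/7, …
Product ⇒ symmetric product L₀, ord ≤ 4.
h=∫h₀ ⇒ L = L₀·Dx.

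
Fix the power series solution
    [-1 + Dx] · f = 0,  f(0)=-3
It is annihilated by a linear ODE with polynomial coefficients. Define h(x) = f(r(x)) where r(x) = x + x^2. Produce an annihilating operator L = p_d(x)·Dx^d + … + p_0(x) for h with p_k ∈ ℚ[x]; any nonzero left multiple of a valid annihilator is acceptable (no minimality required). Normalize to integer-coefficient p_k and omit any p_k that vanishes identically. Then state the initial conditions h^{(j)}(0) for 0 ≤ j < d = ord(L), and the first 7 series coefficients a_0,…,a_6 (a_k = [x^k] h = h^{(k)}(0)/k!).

L = (-1 - 2·x) + Dx  (order 1).
h: a_k = -3, -3, -9/2, -7/2, -25/8, -81/40, -331/240, …
ICs: h(0) = -3.

f: a_k = -3, -3, -3/2, -1/2, -1/8, -1/40, -1/240, …
f∘r: x↦r, Dx↦Dx/r' in L_f ⇒ L₀.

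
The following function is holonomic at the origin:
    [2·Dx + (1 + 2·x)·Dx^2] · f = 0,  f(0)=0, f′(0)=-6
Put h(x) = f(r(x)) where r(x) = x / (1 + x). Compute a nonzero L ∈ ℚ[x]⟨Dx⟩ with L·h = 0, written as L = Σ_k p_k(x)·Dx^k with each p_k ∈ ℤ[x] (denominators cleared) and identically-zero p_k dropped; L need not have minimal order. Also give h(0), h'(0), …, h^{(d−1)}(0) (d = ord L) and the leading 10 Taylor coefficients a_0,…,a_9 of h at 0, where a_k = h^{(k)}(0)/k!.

f: a_k = 0, -6, 6, -8, 12, -96/5, 32, -384/7, 96, -512/3, …
Substitute x→r, Dx→(1/r')Dx; clear ⇒ L₀.
L = (4 + 6·x)·Dx + (1 + 4·x + 3·x^2)·Dx^2  (order 2).
h: a_k = 0, -6, 12, -26, 60, -726/5, 364, -6558/7, 2460, -19682/3, …
ICs: h(0) = 0, h′(0) = -6.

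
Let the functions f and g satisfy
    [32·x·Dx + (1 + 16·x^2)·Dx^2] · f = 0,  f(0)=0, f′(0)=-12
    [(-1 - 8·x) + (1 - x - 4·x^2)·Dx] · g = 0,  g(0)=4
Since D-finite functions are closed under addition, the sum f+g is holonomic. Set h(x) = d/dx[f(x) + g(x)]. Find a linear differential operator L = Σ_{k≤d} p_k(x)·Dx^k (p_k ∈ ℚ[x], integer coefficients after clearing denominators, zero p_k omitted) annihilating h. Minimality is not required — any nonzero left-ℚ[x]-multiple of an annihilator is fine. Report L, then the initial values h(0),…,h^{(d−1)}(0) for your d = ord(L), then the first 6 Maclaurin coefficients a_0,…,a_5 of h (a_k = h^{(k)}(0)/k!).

f: a_k = 0, -12, 0, 64, 0, -3072/5, …
g: a_k = 4, 4, 20, 36, 116, 260, …
f+g: L₀ = lclm(L_f,L_g), ord ≤ 2+1.
h=h₀': d/dx-closure on L₀ ⇒ L.
L = (160 - 640·x - 14848·x^2 - 36864·x^3 - 178176·x^4 - 98304·x^6) + (-43 - 336·x - 16·x^2 - 3072·x^3 - 35072·x^4 - 124928·x^5 - 12288·x^6 - 98304·x^7)·Dx + (5 + 23·x + 272·x^2 + 16·x^3 + 2368·x^4 - 5888·x^5 - 12288·x^6 - 4096·x^7 - 16384·x^8)·Dx^2  (order 2).
h: a_k = -8, 40, 300, 464, -1772, 4344, …
ICs: h(0) = -8, h′(0) = 40.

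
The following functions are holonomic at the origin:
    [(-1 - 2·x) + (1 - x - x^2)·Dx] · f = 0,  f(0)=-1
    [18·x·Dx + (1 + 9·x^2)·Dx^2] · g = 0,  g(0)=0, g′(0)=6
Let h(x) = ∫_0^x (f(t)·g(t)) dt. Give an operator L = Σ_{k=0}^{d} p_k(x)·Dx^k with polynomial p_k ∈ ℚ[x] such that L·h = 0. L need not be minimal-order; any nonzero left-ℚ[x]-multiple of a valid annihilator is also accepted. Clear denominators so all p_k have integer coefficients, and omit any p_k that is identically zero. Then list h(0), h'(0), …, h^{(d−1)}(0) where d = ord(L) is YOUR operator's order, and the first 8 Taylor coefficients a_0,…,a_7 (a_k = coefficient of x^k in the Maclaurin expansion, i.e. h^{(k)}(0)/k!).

f: a_k = -1, -1, -2, -3, -5, -8, -13, -21, …
g: a_k = 0, 6, 0, -18, 0, 486/5, 0, -4374/7, …
f·g: L₀ = L_f ⊗_s L_g, ord ≤ 1·2.
h=∫h₀ ⇒ L = L₀·Dx.
L = (2 + 18·x + 54·x^2)·Dx + (2 - 14·x + 36·x^2 + 54·x^3)·Dx^2 + (-1 + x - 8·x^2 + 9·x^3 + 9·x^4)·Dx^3  (order 3).
h: a_k = 0, 0, -3, -2, 3/2, 0, -76/5, -456/35, …
ICs: h(0) = 0, h′(0) = 0, h′′(0) = -6.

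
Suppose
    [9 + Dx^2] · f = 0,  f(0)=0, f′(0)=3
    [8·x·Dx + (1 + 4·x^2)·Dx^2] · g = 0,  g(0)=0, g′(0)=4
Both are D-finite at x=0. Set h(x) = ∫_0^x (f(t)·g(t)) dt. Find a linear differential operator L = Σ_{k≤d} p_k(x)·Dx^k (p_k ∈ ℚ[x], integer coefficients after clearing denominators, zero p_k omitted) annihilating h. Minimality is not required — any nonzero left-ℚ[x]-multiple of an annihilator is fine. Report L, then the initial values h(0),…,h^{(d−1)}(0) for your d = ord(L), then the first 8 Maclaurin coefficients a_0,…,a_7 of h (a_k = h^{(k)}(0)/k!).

L = (2925 + 31536·x^2 + 95904·x^4 + 186624·x^6 + 186624·x^8)·Dx + (2448·x + 20160·x^3 + 62208·x^5 + 82944·x^7)·Dx^2 + (442 + 5088·x^2 + 19008·x^4 + 41472·x^6 + 41472·x^8)·Dx^3 + (272·x + 2240·x^3 + 6912·x^5 + 9216·x^7)·Dx^4 + (13 + 176·x^2 + 928·x^4 + 2304·x^6 + 2304·x^8)·Dx^5  (order 5).
h: a_k = 0, 0, 0, 4, 0, -34/5, 0, 141/14, …
ICs: h(0) = 0, h′(0) = 0, h′′(0) = 0, h′′′(0) = 24, h′′′′(0) = 0.

f: a_k = 0, 3, 0, -9/2, 0, 81/40, 0, -243/560, …
g: a_k = 0, 4, 0, -16/3, 0, 64/5, 0, -256/7, …
h₀=f·g: eliminate ⇒ L₀, order ≤ 2·2.
h=∫₀ˣh₀: take L = L₀·Dx.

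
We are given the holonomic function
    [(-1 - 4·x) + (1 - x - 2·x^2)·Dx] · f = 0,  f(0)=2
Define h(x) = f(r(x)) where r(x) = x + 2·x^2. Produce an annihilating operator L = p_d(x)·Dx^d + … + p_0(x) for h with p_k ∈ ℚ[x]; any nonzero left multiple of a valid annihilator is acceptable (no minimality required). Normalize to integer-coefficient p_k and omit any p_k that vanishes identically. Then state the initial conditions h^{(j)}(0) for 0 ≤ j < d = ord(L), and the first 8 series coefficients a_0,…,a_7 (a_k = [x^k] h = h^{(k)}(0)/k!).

f: a_k = 2, 2, 6, 10, 22, 42, 86, 170, …
Change of var in L_f (x↦r) gives L₀.
L = (1 + 8·x + 24·x^2 + 32·x^3) + (-1 + x + 4·x^2 + 8·x^3 + 8·x^4)·Dx  (order 1).
h: a_k = 2, 2, 10, 34, 106, 338, 1114, 3586, …
ICs: h(0) = 2.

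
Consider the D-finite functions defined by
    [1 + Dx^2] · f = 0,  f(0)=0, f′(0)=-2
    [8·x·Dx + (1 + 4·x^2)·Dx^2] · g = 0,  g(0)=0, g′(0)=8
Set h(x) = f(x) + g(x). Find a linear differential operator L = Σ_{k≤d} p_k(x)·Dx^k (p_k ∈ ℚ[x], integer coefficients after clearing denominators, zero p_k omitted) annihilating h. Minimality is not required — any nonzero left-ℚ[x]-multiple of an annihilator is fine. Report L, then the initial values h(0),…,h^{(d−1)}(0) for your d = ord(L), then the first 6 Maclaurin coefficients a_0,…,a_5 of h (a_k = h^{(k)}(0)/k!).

L = (-376·x + 1600·x^3 + 128·x^5)·Dx + (-7 + 76·x^2 + 432·x^4 + 64·x^6)·Dx^2 + (-376·x + 1600·x^3 + 128·x^5)·Dx^3 + (-7 + 76·x^2 + 432·x^4 + 64·x^6)·Dx^4  (order 4).
h: a_k = 0, 6, 0, -31/3, 0, 307/12, …
ICs: h(0) = 0, h′(0) = 6, h′′(0) = 0, h′′′(0) = -62.

f: a_k = 0, -2, 0, 1/3, 0, -1/60, …
g: a_k = 0, 8, 0, -32/3, 0, 128/5, …
Sum ⇒ L₀ = lclm(L_f,L_g) in ℚ(x)⟨Dx⟩.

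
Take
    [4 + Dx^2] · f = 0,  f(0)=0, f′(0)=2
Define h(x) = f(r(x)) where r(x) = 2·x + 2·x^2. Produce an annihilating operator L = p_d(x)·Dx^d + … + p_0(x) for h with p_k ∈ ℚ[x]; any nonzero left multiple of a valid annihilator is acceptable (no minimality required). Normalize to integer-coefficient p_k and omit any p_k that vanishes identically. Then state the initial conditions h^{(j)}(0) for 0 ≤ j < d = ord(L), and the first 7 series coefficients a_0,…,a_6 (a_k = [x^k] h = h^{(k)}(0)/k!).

f: a_k = 0, 2, 0, -4/3, 0, 4/15, 0, …
h₀=f(r): pull back L_f along r ⇒ L₀.
L = (16 + 96·x + 192·x^2 + 128·x^3) - 2·Dx + (1 + 2·x)·Dx^2  (order 2).
h: a_k = 0, 4, 4, -32/3, -32, -352/15, 32, …
ICs: h(0) = 0, h′(0) = 4.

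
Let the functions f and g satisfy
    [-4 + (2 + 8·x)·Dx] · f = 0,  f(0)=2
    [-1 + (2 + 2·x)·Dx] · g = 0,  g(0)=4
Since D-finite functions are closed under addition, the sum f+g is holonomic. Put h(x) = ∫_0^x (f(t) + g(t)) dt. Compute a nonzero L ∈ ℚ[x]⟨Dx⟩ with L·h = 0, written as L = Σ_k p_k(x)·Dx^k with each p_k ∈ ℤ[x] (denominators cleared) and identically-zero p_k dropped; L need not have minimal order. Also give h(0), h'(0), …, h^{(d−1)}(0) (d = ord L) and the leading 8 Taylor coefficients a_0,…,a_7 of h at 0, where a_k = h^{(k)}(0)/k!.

f: a_k = 2, 4, -4, 8, -20, 56, -168, 528, …
g: a_k = 4, 2, -1/2, 1/4, -5/32, 7/64, -21/256, 33/512, …
f+g: L₀ = lclm(L_f,L_g), ord ≤ 1+1.
∫: right-multiply L₀ by Dx.
L = -2·Dx + (5 + 8·x)·Dx^2 + (2 + 10·x + 8·x^2)·Dx^3  (order 3).
h: a_k = 0, 6, 3, -3/2, 33/16, -129/32, 1197/128, -6147/256, …
ICs: h(0) = 0, h′(0) = 6, h′′(0) = 6.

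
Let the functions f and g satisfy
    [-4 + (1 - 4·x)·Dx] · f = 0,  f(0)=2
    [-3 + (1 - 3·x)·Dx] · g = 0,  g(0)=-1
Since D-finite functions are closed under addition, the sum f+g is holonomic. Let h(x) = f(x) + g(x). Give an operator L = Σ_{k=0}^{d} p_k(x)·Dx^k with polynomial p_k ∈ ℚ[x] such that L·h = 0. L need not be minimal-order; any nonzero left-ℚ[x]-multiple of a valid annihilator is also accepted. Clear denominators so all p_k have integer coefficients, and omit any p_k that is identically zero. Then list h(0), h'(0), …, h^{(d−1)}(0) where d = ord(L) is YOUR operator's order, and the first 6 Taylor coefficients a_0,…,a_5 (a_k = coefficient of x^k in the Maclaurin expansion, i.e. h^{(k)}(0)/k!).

L = -24 + (14 - 48·x)·Dx + (-1 + 7·x - 12·x^2)·Dx^2  (order 2).
h: a_k = 1, 5, 23, 101, 431, 1805, …
ICs: h(0) = 1, h′(0) = 5.

f: a_k = 2, 8, 32, 128, 512, 2048, …
g: a_k = -1, -3, -9, -27, -81, -243, …
f+g: L₀ = lclm(L_f,L_g), ord ≤ 1+1.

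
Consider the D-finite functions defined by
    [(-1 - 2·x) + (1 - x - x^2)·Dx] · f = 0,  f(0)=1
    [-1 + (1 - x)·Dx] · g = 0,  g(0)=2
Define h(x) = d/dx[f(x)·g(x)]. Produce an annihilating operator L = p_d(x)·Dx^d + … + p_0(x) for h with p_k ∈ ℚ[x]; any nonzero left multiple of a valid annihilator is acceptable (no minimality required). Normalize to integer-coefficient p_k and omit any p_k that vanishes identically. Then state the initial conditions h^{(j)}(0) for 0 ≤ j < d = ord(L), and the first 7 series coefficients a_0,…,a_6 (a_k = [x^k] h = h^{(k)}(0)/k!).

L = (8 - 6·x - 12·x^2 + 12·x^4) + (-2 + 4·x + 3·x^2 - 8·x^3 + 3·x^5)·Dx  (order 1).
h: a_k = 4, 16, 42, 96, 200, 396, 756, …
ICs: h(0) = 4.

f: a_k = 1, 1, 2, 3, 5, 8, 13, …
g: a_k = 2, 2, 2, 2, 2, 2, 2, …
f·g: L₀ = L_f ⊗_s L_g, ord ≤ 1·1.
h=h₀': d/dx-closure on L₀ ⇒ L.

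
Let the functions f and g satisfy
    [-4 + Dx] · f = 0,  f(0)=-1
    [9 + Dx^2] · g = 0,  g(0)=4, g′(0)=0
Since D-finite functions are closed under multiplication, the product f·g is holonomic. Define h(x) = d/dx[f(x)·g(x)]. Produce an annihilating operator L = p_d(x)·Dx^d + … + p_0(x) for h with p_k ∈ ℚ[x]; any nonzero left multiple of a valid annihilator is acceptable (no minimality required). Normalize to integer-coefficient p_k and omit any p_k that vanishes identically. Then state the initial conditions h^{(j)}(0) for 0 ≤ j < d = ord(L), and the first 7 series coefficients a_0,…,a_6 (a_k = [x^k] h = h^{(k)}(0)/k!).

L = 25 - 8·Dx + Dx^2  (order 2).
h: a_k = -16, -28, 88, 1054/3, 1558/3, 11753/30, 4031/45, …
ICs: h(0) = -16, h′(0) = -28.

f: a_k = -1, -4, -8, -32/3, -32/3, -128/15, -256/45, …
g: a_k = 4, 0, -18, 0, 27/2, 0, -81/20, …
f·g: L₀ = L_f ⊗_s L_g, ord ≤ 1·2.
Differentiate: ansatz ord ≤ ord L₀ ⇒ L.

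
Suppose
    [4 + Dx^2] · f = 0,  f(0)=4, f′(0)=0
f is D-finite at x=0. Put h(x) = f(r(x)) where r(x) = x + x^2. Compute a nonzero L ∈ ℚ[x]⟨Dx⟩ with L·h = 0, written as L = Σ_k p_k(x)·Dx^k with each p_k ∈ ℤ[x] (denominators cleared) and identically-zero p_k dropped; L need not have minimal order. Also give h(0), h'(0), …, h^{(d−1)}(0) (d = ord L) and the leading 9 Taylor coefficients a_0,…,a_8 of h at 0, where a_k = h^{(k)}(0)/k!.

L = (4 + 24·x + 48·x^2 + 32·x^3) - 2·Dx + (1 + 2·x)·Dx^2  (order 2).
h: a_k = 4, 0, -8, -16, -16/3, 32/3, 704/45, 128/15, -832/315, …
ICs: h(0) = 4, h′(0) = 0.

f: a_k = 4, 0, -8, 0, 8/3, 0, -16/45, 0, 8/315, …
Change of var in L_f (x↦r) gives L₀.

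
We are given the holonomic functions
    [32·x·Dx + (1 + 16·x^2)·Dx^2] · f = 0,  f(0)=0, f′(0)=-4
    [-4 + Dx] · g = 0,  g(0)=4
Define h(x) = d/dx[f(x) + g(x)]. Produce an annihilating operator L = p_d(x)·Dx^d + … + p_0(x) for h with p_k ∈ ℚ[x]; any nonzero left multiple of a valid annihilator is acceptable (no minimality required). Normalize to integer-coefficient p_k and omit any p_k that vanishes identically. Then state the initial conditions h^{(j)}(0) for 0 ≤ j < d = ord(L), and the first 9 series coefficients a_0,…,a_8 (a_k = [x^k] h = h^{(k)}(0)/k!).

L = (32 - 256·x - 512·x^2) + (-12 + 48·x + 64·x^2 - 256·x^3)·Dx + (1 + 4·x + 16·x^2 + 64·x^3)·Dx^2  (order 2).
h: a_k = 12, 64, 192, 512/3, -2560/3, 2048/15, 741376/45, 16384/315, -82567168/315, …
ICs: h(0) = 12, h′(0) = 64.

f: a_k = 0, -4, 0, 64/3, 0, -1024/5, 0, 16384/7, 0, …
g: a_k = 4, 16, 32, 128/3, 128/3, 512/15, 1024/45, 4096/315, 2048/315, …
Sum ⇒ L₀ = lclm(L_f,L_g) in ℚ(x)⟨Dx⟩.
Differentiate: ansatz ord ≤ ord L₀ ⇒ L.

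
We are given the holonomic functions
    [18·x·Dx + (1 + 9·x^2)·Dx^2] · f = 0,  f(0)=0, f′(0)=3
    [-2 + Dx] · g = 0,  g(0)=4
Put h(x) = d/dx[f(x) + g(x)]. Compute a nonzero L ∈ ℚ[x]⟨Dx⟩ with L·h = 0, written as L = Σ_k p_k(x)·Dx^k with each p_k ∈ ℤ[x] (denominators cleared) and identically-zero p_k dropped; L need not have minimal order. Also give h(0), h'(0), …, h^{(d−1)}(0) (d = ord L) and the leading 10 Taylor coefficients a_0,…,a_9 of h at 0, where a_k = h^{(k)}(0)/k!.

L = (18 - 36·x - 486·x^2 - 324·x^3) + (-11 + 207·x^2 - 162·x^4)·Dx + (1 + 9·x + 18·x^2 + 81·x^3 + 81·x^4)·Dx^2  (order 2).
h: a_k = 11, 16, -11, 32/3, 745/3, 32/15, -98383/45, 64/315, 6200161/315, 32/2835, …
ICs: h(0) = 11, h′(0) = 16.

f: a_k = 0, 3, 0, -9, 0, 243/5, 0, -2187/7, 0, 2187, …
g: a_k = 4, 8, 8, 16/3, 8/3, 16/15, 16/45, 32/315, 8/315, 16/2835, …
L₀ := lclm(L_f,L_g); ord L₀ ≤ 2+1.
h₀' ⇒ L via d/dx closure of L₀.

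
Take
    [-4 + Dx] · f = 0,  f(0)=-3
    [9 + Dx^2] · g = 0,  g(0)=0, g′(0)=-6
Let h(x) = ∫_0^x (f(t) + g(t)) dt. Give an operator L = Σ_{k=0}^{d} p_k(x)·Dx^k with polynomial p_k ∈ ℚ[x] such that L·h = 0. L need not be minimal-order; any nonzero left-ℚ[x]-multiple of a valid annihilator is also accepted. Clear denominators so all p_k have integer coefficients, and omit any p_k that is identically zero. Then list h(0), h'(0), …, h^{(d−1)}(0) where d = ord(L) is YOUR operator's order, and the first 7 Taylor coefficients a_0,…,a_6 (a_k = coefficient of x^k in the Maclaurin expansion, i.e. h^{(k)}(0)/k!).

f: a_k = -3, -12, -24, -32, -32, -128/5, -256/15, …
g: a_k = 0, -6, 0, 9, 0, -81/20, 0, …
h₀=f+g: left-lcm gives L₀, ord ≤ 3.
∫: right-multiply L₀ by Dx.
L = -36·Dx + 9·Dx^2 - 4·Dx^3 + Dx^4  (order 4).
h: a_k = 0, -3, -9, -8, -23/4, -32/5, -593/120, …
ICs: h(0) = 0, h′(0) = -3, h′′(0) = -18, h′′′(0) = -48.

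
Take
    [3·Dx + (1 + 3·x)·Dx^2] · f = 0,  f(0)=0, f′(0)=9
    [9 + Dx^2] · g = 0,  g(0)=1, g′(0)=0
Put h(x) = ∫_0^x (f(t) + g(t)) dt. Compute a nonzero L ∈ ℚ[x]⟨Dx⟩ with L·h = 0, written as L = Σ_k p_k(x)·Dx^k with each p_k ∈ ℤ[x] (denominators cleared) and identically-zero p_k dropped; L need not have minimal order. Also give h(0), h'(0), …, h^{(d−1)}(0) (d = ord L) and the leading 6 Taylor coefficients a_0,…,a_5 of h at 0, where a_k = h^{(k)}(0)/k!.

f: a_k = 0, 9, -27/2, 27, -243/4, 729/5, …
g: a_k = 1, 0, -9/2, 0, 27/8, 0, …
Sum ⇒ L₀ = lclm(L_f,L_g) in ℚ(x)⟨Dx⟩.
h=∫₀ˣh₀: take L = L₀·Dx.
L = (63 + 54·x + 81·x^2)·Dx^2 + (9 + 45·x + 81·x^2 + 81·x^3)·Dx^3 + (7 + 6·x + 9·x^2)·Dx^4 + (1 + 5·x + 9·x^2 + 9·x^3)·Dx^5  (order 5).
h: a_k = 0, 1, 9/2, -6, 27/4, -459/40, …
ICs: h(0) = 0, h′(0) = 1, h′′(0) = 9, h′′′(0) = -36, h′′′′(0) = 162.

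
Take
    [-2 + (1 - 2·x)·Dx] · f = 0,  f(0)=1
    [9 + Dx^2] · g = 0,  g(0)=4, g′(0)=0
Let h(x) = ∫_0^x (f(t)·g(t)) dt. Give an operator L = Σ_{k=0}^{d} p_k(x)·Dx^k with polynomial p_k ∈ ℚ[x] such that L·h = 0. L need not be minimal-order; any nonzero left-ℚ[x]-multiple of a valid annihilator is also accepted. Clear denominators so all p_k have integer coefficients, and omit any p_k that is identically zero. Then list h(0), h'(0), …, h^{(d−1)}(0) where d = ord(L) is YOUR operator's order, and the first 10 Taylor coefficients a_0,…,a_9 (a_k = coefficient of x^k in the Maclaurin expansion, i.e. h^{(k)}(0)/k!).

f: a_k = 1, 2, 4, 8, 16, 32, 64, 128, 256, 512, …
g: a_k = 4, 0, -18, 0, 27/2, 0, -81/20, 0, 729/1120, 0, …
h₀=f·g: eliminate ⇒ L₀, order ≤ 1·2.
Integrate: L := L₀·Dx.
L = (-9 + 18·x)·Dx + 4·Dx^2 + (-1 + 2·x)·Dx^3  (order 3).
h: a_k = 0, 4, 4, -2/3, -1, 11/10, 11/6, 359/140, 359/80, 16229/2016, …
ICs: h(0) = 0, h′(0) = 4, h′′(0) = 8.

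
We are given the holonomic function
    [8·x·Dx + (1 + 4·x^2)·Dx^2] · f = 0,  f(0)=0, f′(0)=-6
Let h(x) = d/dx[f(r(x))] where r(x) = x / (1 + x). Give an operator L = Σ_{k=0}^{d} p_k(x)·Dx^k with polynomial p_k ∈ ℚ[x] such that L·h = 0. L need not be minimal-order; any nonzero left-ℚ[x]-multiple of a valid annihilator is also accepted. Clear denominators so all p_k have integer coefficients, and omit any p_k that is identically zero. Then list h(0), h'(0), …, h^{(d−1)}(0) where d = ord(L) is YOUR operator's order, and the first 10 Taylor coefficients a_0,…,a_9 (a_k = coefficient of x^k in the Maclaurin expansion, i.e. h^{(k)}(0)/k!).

L = (2 + 10·x) + (1 + 2·x + 5·x^2)·Dx  (order 1).
h: a_k = -6, 12, 6, -72, 114, 132, -834, 1008, 2154, -9348, …
ICs: h(0) = -6.

f: a_k = 0, -6, 0, 8, 0, -96/5, 0, 384/7, 0, -512/3, …
h₀=f(r): pull back L_f along r ⇒ L₀.
Differentiate: ansatz ord ≤ ord L₀ ⇒ L.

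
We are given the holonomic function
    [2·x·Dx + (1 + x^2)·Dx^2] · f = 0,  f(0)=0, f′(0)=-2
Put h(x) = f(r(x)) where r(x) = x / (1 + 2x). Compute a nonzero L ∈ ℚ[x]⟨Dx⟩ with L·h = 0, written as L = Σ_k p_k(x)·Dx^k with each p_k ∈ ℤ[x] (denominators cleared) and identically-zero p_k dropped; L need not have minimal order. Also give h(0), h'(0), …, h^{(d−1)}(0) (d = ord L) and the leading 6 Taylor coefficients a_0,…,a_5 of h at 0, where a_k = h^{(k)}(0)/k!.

L = (4 + 10·x)·Dx + (1 + 4·x + 5·x^2)·Dx^2  (order 2).
h: a_k = 0, -2, 4, -22/3, 12, -82/5, …
ICs: h(0) = 0, h′(0) = -2.

f: a_k = 0, -2, 0, 2/3, 0, -2/5, …
Substitute x→r, Dx→(1/r')Dx; clear ⇒ L₀.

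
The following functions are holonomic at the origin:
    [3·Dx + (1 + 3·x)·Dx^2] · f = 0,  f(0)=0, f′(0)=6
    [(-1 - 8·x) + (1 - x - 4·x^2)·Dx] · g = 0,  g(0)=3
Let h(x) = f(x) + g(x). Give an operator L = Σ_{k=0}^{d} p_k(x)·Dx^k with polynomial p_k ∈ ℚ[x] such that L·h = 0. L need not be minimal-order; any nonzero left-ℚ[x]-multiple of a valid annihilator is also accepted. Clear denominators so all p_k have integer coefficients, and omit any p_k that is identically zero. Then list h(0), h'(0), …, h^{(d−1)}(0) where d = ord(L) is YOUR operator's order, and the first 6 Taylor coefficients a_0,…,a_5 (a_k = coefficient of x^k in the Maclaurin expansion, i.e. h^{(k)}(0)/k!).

L = (-342 - 2178·x - 6624·x^2 - 6336·x^3 - 6912·x^4)·Dx + (-36 - 696·x - 4356·x^2 - 10176·x^3 - 12960·x^4 - 11520·x^5)·Dx^2 + (13 + 101·x + 191·x^2 - 225·x^3 - 1440·x^4 - 2928·x^5 - 2304·x^6)·Dx^3  (order 3).
h: a_k = 3, 9, 6, 45, 93/2, 1461/5, …
ICs: h(0) = 3, h′(0) = 9, h′′(0) = 12.

f: a_k = 0, 6, -9, 18, -81/2, 486/5, …
g: a_k = 3, 3, 15, 27, 87, 195, …
h₀=f+g: left-lcm gives L₀, ord ≤ 3.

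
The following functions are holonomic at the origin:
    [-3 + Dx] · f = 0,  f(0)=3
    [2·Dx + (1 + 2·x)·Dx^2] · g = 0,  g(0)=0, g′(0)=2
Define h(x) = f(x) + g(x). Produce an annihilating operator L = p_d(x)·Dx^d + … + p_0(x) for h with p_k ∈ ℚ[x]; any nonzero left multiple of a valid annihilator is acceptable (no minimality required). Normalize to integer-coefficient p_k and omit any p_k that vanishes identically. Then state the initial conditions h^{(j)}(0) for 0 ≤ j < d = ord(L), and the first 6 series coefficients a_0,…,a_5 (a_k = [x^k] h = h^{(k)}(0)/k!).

f: a_k = 3, 9, 27/2, 27/2, 81/8, 243/40, …
g: a_k = 0, 2, -2, 8/3, -4, 32/5, …
h₀=f+g: left-lcm gives L₀, ord ≤ 3.
L = (-42 - 36·x)·Dx + (-1 - 36·x - 36·x^2)·Dx^2 + (5 + 16·x + 12·x^2)·Dx^3  (order 3).
h: a_k = 3, 11, 23/2, 97/6, 49/8, 499/40, …
ICs: h(0) = 3, h′(0) = 11, h′′(0) = 23.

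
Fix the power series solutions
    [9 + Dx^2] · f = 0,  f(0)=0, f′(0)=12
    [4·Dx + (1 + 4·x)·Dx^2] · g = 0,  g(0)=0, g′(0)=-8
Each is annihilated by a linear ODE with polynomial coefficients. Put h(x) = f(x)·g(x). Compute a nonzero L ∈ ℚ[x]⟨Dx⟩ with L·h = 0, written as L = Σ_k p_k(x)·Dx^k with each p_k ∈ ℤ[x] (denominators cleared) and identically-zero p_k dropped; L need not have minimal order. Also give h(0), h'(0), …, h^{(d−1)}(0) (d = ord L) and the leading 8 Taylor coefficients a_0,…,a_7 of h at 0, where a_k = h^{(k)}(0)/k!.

f: a_k = 0, 12, 0, -18, 0, 81/10, 0, -243/140, …
g: a_k = 0, -8, 16, -128/3, 128, -2048/5, 4096/3, -32768/7, …
f·g: L₀ = L_f ⊗_s L_g, ord ≤ 2·2.
L = (-2043 - 1296·x + 44064·x^2 + 186624·x^3 + 186624·x^4) + (72 + 5472·x + 31104·x^2 + 41472·x^3)·Dx + (-182 + 864·x + 12096·x^2 + 41472·x^3 + 41472·x^4)·Dx^2 + (8 + 608·x + 3456·x^2 + 4608·x^3)·Dx^3 + (5 + 112·x + 800·x^2 + 2304·x^3 + 2304·x^4)·Dx^4  (order 4).
h: a_k = 0, 0, -96, 192, -368, 1248, -4212, 71048/5, …
ICs: h(0) = 0, h′(0) = 0, h′′(0) = -192, h′′′(0) = 1152.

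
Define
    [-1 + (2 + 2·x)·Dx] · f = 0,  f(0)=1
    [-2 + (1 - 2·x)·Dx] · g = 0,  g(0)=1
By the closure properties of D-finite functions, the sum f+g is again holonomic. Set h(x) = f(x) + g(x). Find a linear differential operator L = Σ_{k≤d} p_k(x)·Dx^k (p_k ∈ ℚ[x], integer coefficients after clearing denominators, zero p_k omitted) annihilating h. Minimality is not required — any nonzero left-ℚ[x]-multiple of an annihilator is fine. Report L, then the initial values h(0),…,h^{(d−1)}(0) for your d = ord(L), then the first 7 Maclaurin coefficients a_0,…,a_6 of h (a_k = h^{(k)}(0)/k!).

L = (6 + 4·x) + (-11 - 20·x - 12·x^2)·Dx + (2 + 2·x - 8·x^2 - 8·x^3)·Dx^2  (order 2).
h: a_k = 2, 5/2, 31/8, 129/16, 2043/128, 8199/256, 65515/1024, …
ICs: h(0) = 2, h′(0) = 5/2.

f: a_k = 1, 1/2, -1/8, 1/16, -5/128, 7/256, -21/1024, …
g: a_k = 1, 2, 4, 8, 16, 32, 64, …
h₀=f+g: left-lcm gives L₀, ord ≤ 2.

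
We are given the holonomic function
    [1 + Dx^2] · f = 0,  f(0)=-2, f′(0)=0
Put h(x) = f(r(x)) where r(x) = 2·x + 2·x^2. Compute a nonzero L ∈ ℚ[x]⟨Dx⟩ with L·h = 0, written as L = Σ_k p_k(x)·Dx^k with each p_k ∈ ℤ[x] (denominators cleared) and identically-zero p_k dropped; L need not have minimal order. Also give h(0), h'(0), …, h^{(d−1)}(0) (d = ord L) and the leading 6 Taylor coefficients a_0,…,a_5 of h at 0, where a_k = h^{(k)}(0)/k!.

f: a_k = -2, 0, 1, 0, -1/12, 0, …
L₀ from L_f via x↦r, Dx↦r'^{-1}Dx.
L = (4 + 24·x + 48·x^2 + 32·x^3) - 2·Dx + (1 + 2·x)·Dx^2  (order 2).
h: a_k = -2, 0, 4, 8, 8/3, -16/3, …
ICs: h(0) = -2, h′(0) = 0.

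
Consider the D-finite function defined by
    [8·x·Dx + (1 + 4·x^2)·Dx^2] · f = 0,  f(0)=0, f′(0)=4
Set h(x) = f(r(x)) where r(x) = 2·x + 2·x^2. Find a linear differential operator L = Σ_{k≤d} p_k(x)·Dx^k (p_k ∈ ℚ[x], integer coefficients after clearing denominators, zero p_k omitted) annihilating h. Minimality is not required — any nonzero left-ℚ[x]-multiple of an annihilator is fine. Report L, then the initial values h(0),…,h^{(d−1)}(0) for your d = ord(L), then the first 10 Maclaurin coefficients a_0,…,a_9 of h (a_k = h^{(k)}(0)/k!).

L = (-2 + 32·x + 128·x^2 + 192·x^3 + 96·x^4)·Dx + (1 + 2·x + 16·x^2 + 64·x^3 + 80·x^4 + 32·x^5)·Dx^2  (order 2).
h: a_k = 0, 8, 8, -128/3, -128, 1408/5, 6016/3, -4096/7, -28672, -342016/9, …
ICs: h(0) = 0, h′(0) = 8.

f: a_k = 0, 4, 0, -16/3, 0, 64/5, 0, -256/7, 0, 1024/9, …
Substitute x→r, Dx→(1/r')Dx; clear ⇒ L₀.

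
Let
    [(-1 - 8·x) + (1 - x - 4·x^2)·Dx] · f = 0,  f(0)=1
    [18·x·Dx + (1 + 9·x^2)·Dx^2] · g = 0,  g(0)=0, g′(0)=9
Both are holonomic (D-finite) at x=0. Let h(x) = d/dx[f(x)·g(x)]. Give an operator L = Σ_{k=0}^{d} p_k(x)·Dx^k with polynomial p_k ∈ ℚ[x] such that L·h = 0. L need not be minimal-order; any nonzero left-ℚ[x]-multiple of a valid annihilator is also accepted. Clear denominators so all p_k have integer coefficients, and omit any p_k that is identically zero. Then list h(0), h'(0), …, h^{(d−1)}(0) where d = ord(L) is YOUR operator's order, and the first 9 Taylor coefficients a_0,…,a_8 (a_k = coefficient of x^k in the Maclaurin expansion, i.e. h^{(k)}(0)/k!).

L = (6 + 5022·x^2 + 7776·x^3 + 46656·x^4) + (21 + 186·x + 297·x^2 + 1710·x^3 + 7776·x^4 + 31104·x^5)·Dx + (-4 - 5·x - 119·x^2 + 99·x^3 - 315·x^4 + 1296·x^5 + 3888·x^6)·Dx^2  (order 2).
h: a_k = 9, 18, 54, 216, 1359, 14634/5, 4464, 724896/35, 3685743/35, …
ICs: h(0) = 9, h′(0) = 18.

f: a_k = 1, 1, 5, 9, 29, 65, 181, 441, 1165, …
g: a_k = 0, 9, 0, -27, 0, 729/5, 0, -6561/7, 0, …
f·g: L₀ = L_f ⊗_s L_g, ord ≤ 1·2.
h=h₀': d/dx-closure on L₀ ⇒ L.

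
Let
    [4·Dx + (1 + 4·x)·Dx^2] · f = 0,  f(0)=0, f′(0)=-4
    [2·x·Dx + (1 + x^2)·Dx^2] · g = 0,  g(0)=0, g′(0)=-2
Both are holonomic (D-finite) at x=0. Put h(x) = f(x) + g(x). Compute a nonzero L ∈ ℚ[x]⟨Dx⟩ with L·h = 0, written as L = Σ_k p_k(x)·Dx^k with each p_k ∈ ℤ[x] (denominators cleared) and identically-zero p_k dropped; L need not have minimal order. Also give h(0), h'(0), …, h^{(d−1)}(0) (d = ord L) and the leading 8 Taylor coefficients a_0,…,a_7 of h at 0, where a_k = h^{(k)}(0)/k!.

L = (-4 - 48·x + 12·x^2 + 16·x^3)·Dx + (-17 - 8·x - 45·x^2 + 24·x^3 + 32·x^4)·Dx^2 + (-2 - 7·x + 4·x^2 + x^3 + 6·x^4 + 8·x^5)·Dx^3  (order 3).
h: a_k = 0, -6, 8, -62/3, 64, -1026/5, 2048/3, -16382/7, …
ICs: h(0) = 0, h′(0) = -6, h′′(0) = 16.

f: a_k = 0, -4, 8, -64/3, 64, -1024/5, 2048/3, -16384/7, …
g: a_k = 0, -2, 0, 2/3, 0, -2/5, 0, 2/7, …
Weyl lclm of L_f,L_g ⇒ L₀ (ord ≤ 4).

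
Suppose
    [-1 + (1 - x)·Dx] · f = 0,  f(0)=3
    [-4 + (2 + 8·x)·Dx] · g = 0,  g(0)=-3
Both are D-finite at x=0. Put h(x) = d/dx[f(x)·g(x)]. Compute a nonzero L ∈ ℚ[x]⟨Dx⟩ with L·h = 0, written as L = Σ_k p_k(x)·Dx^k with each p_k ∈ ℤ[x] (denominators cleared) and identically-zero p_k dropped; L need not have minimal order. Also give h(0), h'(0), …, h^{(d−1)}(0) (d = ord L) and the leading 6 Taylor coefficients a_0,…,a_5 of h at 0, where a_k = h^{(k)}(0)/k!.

L = (2 + 36·x + 12·x^2) + (-3 - 11·x + 6·x^2 + 8·x^3)·Dx  (order 1).
h: a_k = -27, -18, -135, 180, -1035, 3294, …
ICs: h(0) = -27.

f: a_k = 3, 3, 3, 3, 3, 3, …
g: a_k = -3, -6, 6, -12, 30, -84, …
f·g: L₀ = L_f ⊗_s L_g, ord ≤ 1·1.
Derive L from L₀ (diff closure).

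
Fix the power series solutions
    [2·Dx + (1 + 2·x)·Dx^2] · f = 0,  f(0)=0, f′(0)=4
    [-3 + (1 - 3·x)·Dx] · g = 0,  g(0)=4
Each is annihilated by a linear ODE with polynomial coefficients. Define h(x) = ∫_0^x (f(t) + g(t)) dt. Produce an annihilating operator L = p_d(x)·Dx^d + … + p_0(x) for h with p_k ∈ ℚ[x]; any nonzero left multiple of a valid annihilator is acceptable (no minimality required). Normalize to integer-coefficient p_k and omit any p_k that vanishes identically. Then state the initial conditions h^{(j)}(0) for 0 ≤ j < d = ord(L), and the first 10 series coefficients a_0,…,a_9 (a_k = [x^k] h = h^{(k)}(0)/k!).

L = (-78 - 36·x)·Dx^2 + (-23 - 132·x - 72·x^2)·Dx^3 + (4 - x - 27·x^2 - 18·x^3)·Dx^4  (order 4).
h: a_k = 0, 4, 8, 32/3, 85/3, 316/5, 2462/15, 8684/21, 15373/14, 26180/9, …
ICs: h(0) = 0, h′(0) = 4, h′′(0) = 16, h′′′(0) = 64.

f: a_k = 0, 4, -4, 16/3, -8, 64/5, -64/3, 256/7, -64, 1024/9, …
g: a_k = 4, 12, 36, 108, 324, 972, 2916, 8748, 26244, 78732, …
Sum ⇒ L₀ = lclm(L_f,L_g) in ℚ(x)⟨Dx⟩.
Integrate: L := L₀·Dx.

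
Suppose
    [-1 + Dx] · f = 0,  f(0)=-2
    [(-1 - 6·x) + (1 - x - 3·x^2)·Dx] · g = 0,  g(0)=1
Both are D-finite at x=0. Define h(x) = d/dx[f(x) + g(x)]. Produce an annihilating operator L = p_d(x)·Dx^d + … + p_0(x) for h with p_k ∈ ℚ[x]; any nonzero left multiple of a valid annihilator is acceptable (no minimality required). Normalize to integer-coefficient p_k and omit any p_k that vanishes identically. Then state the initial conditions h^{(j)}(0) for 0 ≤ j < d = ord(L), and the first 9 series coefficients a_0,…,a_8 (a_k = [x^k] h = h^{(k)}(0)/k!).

f: a_k = -2, -2, -1, -1/3, -1/12, -1/60, -1/360, -1/2520, -1/20160, …
g: a_k = 1, 1, 4, 7, 19, 40, 97, 217, 508, …
h₀=f+g: left-lcm gives L₀, ord ≤ 2.
h₀' ⇒ L via d/dx closure of L₀.
L = (34 + 278·x + 312·x^2 + 756·x^3 + 162·x^4) + (-41 - 284·x - 341·x^2 - 672·x^3 + 45·x^4 + 54·x^5)·Dx + (7 + 6·x + 29·x^2 - 84·x^3 - 207·x^4 - 54·x^5)·Dx^2  (order 2).
h: a_k = -1, 6, 20, 227/3, 2399/12, 34919/60, 546839/360, 10241279/2520, 210288959/20160, …
ICs: h(0) = -1, h′(0) = 6.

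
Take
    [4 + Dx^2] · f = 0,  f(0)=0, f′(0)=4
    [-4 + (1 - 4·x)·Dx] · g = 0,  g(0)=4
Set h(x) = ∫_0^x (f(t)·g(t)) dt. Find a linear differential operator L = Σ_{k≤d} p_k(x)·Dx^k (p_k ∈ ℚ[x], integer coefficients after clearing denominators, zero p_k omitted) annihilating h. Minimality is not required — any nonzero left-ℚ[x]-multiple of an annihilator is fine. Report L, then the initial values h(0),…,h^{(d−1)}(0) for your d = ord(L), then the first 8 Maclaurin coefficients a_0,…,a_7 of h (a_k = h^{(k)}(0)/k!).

L = (-4 + 16·x)·Dx + 8·Dx^2 + (-1 + 4·x)·Dx^3  (order 3).
h: a_k = 0, 0, 8, 64/3, 184/3, 2944/15, 29456/45, 33664/15, …
ICs: h(0) = 0, h′(0) = 0, h′′(0) = 16.

f: a_k = 0, 4, 0, -8/3, 0, 8/15, 0, -16/315, …
g: a_k = 4, 16, 64, 256, 1024, 4096, 16384, 65536, …
Product ⇒ symmetric product L₀, ord ≤ 2.
h=∫h₀ ⇒ L = L₀·Dx.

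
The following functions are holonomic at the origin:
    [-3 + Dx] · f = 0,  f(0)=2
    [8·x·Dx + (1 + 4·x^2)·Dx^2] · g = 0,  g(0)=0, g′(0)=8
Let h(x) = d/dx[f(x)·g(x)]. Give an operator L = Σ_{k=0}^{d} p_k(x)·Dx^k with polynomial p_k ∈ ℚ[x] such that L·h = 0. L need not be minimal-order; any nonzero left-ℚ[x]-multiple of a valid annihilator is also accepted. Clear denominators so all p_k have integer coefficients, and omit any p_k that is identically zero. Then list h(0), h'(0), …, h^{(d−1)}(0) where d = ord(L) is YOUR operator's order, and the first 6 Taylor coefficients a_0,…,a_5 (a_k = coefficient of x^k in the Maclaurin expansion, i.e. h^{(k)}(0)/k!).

f: a_k = 2, 6, 9, 9, 27/4, 81/20, …
g: a_k = 0, 8, 0, -32/3, 0, 128/5, …
Product ⇒ symmetric product L₀, ord ≤ 2.
Derive L from L₀ (diff closure).
L = (3 - 144·x + 504·x^2 - 576·x^3 + 432·x^4) + (-10 + 72·x - 240·x^2 + 288·x^3 - 288·x^4)·Dx + (3 - 8·x + 24·x^2 - 32·x^3 + 48·x^4)·Dx^2  (order 2).
h: a_k = 16, 96, 152, 32, 46, 540, …
ICs: h(0) = 16, h′(0) = 96.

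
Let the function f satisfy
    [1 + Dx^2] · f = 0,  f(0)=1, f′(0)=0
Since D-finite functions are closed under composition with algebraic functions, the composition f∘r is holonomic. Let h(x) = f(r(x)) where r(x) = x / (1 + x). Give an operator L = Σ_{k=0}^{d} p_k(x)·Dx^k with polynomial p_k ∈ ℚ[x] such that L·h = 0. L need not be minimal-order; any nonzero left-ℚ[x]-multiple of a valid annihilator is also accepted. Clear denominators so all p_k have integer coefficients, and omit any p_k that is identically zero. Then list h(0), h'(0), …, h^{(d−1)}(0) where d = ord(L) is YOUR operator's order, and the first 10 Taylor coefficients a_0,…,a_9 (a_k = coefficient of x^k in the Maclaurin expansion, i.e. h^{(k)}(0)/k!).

f: a_k = 1, 0, -1/2, 0, 1/24, 0, -1/720, 0, 1/40320, 0, …
h₀=f(r): pull back L_f along r ⇒ L₀.
L = 1 + (2 + 6·x + 6·x^2 + 2·x^3)·Dx + (1 + 4·x + 6·x^2 + 4·x^3 + x^4)·Dx^2  (order 2).
h: a_k = 1, 0, -1/2, 1, -35/24, 11/6, -1501/720, 87/40, -16699/8064, 8791/5040, …
ICs: h(0) = 1, h′(0) = 0.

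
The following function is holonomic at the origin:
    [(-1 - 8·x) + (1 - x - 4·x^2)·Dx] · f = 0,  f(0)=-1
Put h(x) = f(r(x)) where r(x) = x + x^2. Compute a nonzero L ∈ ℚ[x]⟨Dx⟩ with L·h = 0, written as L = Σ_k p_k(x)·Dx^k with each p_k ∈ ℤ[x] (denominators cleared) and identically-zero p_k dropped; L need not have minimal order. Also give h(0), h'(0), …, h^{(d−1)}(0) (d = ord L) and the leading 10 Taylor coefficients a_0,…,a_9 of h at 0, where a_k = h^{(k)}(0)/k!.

L = (1 + 10·x + 24·x^2 + 16·x^3) + (-1 + x + 5·x^2 + 8·x^3 + 4·x^4)·Dx  (order 1).
h: a_k = -1, -1, -6, -19, -61, -208, -689, -2293, -7646, -25455, …
ICs: h(0) = -1.

f: a_k = -1, -1, -5, -9, -29, -65, -181, -441, -1165, -2929, …
h₀=f(r): pull back L_f along r ⇒ L₀.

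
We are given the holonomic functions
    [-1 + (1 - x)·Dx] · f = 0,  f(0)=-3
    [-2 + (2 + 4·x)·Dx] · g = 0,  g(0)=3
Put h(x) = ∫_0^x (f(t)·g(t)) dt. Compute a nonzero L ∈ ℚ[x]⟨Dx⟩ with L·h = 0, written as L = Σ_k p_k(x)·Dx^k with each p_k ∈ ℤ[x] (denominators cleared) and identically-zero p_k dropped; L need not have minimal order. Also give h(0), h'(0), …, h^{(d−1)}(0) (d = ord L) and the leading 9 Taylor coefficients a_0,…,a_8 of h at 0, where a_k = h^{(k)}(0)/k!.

L = (2 + x)·Dx + (-1 - x + 2·x^2)·Dx^2  (order 2).
h: a_k = 0, -9, -9, -9/2, -9/2, -99/40, -27/8, -135/112, -27/8, …
ICs: h(0) = 0, h′(0) = -9.

f: a_k = -3, -3, -3, -3, -3, -3, -3, -3, -3, …
g: a_k = 3, 3, -3/2, 3/2, -15/8, 21/8, -63/16, 99/16, -1287/128, …
Sym-product of L_f,L_g gives L₀ (≤ ord 1).
∫: right-multiply L₀ by Dx.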